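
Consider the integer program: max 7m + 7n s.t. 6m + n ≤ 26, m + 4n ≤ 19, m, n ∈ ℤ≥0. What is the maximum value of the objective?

(m,n)=(3,4) is feasible, giving 49.
(m,n)=(2,4) is feasible, giving 42.
(m,n)=(4,2) is feasible, giving 42.
No feasible integer point exceeds 49.

49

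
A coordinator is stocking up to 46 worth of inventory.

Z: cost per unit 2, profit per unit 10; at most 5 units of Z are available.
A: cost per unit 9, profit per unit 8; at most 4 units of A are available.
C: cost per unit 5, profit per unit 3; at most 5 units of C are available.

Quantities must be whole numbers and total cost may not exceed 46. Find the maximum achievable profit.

This is a bounded integer knapsack.
Z has the best ratio (10/2); taking only Z gives at most 5×10 = 50 (stopped by the supply cap of 5).
Mixing does better — 5×Z and 4×A: cost 46 ≤ 46, profit 5·10 + 4·8 = 82.

82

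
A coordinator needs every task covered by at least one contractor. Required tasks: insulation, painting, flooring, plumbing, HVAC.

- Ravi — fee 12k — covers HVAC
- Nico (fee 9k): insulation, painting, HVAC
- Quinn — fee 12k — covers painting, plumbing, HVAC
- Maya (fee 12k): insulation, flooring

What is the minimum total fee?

This is an integer covering problem.
The greedy cost-per-new-task heuristic would pick Nico, Quinn, and Maya for 33, but a cheaper cover exists.
Choose Quinn and Maya: together they cover insulation, painting, flooring, plumbing, HVAC — every task.
Total fee: 12 + 12 = 24.
No cover costs less than 24.

24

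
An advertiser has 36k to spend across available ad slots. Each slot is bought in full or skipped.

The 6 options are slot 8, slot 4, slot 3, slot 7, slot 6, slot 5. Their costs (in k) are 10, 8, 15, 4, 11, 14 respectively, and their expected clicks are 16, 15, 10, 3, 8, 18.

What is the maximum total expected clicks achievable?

Take slot 8, slot 4, slot 7, and slot 5: cost 10 + 8 + 4 + 14 = 36 ≤ 36, expected clicks 16 + 15 + 3 + 18 = 52.
No other feasible combination does better.

52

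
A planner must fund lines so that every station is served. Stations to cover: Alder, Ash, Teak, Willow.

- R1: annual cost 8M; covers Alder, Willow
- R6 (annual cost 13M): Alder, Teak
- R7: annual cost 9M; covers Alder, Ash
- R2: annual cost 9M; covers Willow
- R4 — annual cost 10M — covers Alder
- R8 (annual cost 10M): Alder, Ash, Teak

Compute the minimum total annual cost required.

18

Choose R1 and R8: together they cover Alder, Ash, Teak, Willow — every station.
Total annual cost: 8 + 10 = 18.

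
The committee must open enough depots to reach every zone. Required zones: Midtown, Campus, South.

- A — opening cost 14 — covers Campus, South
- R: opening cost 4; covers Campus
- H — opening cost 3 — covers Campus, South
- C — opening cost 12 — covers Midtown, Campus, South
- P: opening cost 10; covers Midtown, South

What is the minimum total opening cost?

12

The greedy cost-per-new-zone heuristic would pick H and P for 13, but a cheaper cover exists.
C alone covers Midtown, Campus, South — every zone.
Total opening cost: 12.
No cover costs less than 12.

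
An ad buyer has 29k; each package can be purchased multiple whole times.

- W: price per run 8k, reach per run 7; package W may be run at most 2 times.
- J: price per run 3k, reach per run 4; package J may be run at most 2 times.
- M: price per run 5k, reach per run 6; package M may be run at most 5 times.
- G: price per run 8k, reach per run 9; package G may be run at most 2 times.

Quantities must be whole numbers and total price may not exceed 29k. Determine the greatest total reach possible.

35

This is a bounded integer knapsack.
Take 2×J, 3×M, and 1×G: price 29 ≤ 29, reach 2·4 + 3·6 + 1·9 = 35.
J has the best ratio (4/3) and is taken to its limit of 2; remaining capacity is filled optimally with the others.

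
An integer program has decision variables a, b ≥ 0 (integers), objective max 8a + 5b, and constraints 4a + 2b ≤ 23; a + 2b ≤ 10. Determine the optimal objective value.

Relaxing integrality, the LP optimum is 48.83 at (a,b) = (4.33, 2.83), which is not an integer point.
(a,b)=(4,3): 4·4+2·3=22≤23, 1·4+2·3=10≤10, objective 47.
(a,b)=(5,1): 4·5+2·1=22≤23, 1·5+2·1=7≤10, objective 45.
No feasible integer point exceeds 47.

47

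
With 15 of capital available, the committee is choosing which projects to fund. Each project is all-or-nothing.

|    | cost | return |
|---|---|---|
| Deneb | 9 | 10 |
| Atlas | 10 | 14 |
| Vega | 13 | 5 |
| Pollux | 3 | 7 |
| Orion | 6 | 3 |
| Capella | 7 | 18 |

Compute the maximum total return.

Take Pollux and Capella: cost 3 + 7 = 10 ≤ 15, return 7 + 18 = 25.
No other feasible combination does better.

25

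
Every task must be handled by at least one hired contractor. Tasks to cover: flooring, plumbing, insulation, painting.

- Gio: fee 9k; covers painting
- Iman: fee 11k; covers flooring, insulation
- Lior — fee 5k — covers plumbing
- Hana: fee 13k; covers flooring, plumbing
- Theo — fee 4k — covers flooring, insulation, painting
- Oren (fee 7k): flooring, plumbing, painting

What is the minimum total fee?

Choose Lior and Theo: together they cover flooring, plumbing, insulation, painting — every task.
Total fee: 5 + 4 = 9.

9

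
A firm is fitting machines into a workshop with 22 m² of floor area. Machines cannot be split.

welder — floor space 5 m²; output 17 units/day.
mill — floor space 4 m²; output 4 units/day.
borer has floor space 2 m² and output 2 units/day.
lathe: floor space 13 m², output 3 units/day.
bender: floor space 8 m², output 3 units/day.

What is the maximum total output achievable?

26

This is a 0-1 knapsack instance.
welder + mill + borer + bender: floor space 5 + 4 + 2 + 8 = 19 ≤ 22, output 17 + 4 + 2 + 3 = 26.
welder + mill + bender: floor space 5 + 4 + 8 = 17 ≤ 22, output 17 + 4 + 3 = 24.
Best is welder, mill, borer, and bender with total output 26.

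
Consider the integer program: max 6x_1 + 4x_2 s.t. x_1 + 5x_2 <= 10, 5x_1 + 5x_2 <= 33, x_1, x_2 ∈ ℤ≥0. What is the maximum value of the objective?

(x_1,x_2)=(6,0): 1·6+5·0=6≤10, 5·6+5·0=30≤33, objective 36.
(x_1,x_2)=(5,1): 1·5+5·1=10≤10, 5·5+5·1=30≤33, objective 34.
(x_1,x_2)=(5,0): 1·5+5·0=5≤10, 5·5+5·0=25≤33, objective 30.
The best lattice point is (6,0), giving 36.

36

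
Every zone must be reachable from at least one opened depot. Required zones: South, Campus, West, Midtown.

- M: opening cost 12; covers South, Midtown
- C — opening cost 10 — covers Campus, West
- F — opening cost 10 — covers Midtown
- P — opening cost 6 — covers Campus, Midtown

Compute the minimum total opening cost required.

22

The greedy cost-per-new-zone heuristic would pick P, C, and M for 28, but a cheaper cover exists.
Choose M and C: together they cover South, Campus, West, Midtown — every zone.
Total opening cost: 12 + 10 = 22.
No cover costs less than 22.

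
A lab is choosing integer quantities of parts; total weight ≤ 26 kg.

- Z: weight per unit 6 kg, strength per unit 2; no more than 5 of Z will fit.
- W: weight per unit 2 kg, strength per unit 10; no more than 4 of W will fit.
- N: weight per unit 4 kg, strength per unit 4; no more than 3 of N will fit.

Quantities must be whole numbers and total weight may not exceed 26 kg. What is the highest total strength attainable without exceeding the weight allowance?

This is a bounded integer knapsack.
4×W and 3×N: weight 20 ≤ 26, strength 4·10 + 3·4 = 52.
1×Z, 4×W, and 3×N: weight 26 ≤ 26, strength 1·2 + 4·10 + 3·4 = 54.
Best is 54.

54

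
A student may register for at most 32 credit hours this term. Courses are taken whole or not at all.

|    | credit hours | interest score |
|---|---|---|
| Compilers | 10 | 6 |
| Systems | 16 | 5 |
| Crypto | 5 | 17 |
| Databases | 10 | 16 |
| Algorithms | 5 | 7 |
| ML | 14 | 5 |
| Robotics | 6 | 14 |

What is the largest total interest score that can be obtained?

54

Allowing fractional choices, the relaxed optimum would be about 57.6, but courses are indivisible.
Crypto + Databases + Robotics: credit hours 5 + 10 + 6 = 21 ≤ 32, interest score 17 + 16 + 14 = 47.
Compilers + Crypto + Databases + Robotics: credit hours 10 + 5 + 10 + 6 = 31 ≤ 32, interest score 6 + 17 + 16 + 14 = 53.
Crypto + Databases + Algorithms + Robotics: credit hours 5 + 10 + 5 + 6 = 26 ≤ 32, interest score 17 + 16 + 7 + 14 = 54.
Best is Crypto, Databases, Algorithms, and Robotics with total interest score 54.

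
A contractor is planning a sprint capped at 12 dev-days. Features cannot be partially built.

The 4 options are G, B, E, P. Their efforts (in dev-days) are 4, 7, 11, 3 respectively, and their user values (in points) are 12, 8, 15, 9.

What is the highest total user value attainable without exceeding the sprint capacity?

21

Take G and P: effort 4 + 3 = 7 ≤ 12, user value 12 + 9 = 21.
No other feasible combination does better.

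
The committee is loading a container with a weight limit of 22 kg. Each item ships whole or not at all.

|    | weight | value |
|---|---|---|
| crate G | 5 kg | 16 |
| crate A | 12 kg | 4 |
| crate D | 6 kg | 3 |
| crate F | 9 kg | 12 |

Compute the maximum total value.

Treat it as a binary knapsack problem.
Take crate G, crate D, and crate F: weight 5 + 6 + 9 = 20 ≤ 22, value 16 + 3 + 12 = 31.
No other feasible combination does better.

31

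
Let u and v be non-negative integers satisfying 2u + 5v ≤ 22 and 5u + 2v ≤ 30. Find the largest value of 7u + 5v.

(u,v)=(5,2): 2·5+5·2=20≤22, 5·5+2·2=29≤30, objective 45.
(u,v)=(5,1): 2·5+5·1=15≤22, 5·5+2·1=27≤30, objective 40.
(u,v)=(4,2): 2·4+5·2=18≤22, 5·4+2·2=24≤30, objective 38.
The best lattice point is (5,2), giving 45.

45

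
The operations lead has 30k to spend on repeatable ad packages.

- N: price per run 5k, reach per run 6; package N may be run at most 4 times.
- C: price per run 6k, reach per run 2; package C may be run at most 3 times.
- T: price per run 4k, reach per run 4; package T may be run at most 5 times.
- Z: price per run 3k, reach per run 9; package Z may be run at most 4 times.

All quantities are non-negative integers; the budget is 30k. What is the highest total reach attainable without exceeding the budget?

Z has the best ratio (9/3); taking only Z gives at most 4×9 = 36 (stopped by the supply cap of 4).
Mixing does better — 2×N, 2×T, and 4×Z: price 30 ≤ 30, reach 2·6 + 2·4 + 4·9 = 56.

56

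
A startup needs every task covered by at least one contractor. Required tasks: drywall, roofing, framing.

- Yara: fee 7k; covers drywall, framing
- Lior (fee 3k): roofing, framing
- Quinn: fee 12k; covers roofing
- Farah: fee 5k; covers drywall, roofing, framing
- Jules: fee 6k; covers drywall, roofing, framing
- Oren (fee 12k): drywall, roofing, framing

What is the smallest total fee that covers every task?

5

Farah alone covers drywall, roofing, framing — every task.
Total fee: 5.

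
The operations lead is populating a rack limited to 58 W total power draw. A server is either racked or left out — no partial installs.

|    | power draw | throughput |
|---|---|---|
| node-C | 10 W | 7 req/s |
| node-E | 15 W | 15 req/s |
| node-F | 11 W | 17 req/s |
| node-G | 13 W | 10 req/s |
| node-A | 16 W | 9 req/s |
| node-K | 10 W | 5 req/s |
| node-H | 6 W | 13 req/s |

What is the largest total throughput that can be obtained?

Allowing fractional choices, the relaxed optimum would be about 63.7, but servers are indivisible.
node-E + node-F + node-G + node-K + node-H: power draw 15 + 11 + 13 + 10 + 6 = 55 ≤ 58, throughput 15 + 17 + 10 + 5 + 13 = 60.
node-C + node-E + node-F + node-A + node-H: power draw 10 + 15 + 11 + 16 + 6 = 58 ≤ 58, throughput 7 + 15 + 17 + 9 + 13 = 61.
node-C + node-E + node-F + node-G + node-H: power draw 10 + 15 + 11 + 13 + 6 = 55 ≤ 58, throughput 7 + 15 + 17 + 10 + 13 = 62.
Best is node-C, node-E, node-F, node-G, and node-H with total throughput 62.

62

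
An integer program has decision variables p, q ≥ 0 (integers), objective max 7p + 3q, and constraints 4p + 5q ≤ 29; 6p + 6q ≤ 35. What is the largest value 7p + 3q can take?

Relaxing integrality, the LP optimum is 40.83 at (p,q) = (5.83, 0), which is not an integer point.
(p,q)=(5,0): 4·5+5·0=20≤29, 6·5+6·0=30≤35, objective 35.
(p,q)=(4,1): 4·4+5·1=21≤29, 6·4+6·1=30≤35, objective 31.
(p,q)=(4,0): 4·4+5·0=16≤29, 6·4+6·0=24≤35, objective 28.
Maximum is 35 at (p,q)=(5,0).

35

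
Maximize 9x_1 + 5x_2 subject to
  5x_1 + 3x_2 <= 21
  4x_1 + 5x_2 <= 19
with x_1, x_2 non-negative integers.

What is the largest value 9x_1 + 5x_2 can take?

(x_1,x_2)=(4,0): 5·4+3·0=20≤21, 4·4+5·0=16≤19, objective 36.
(x_1,x_2)=(3,1): 5·3+3·1=18≤21, 4·3+5·1=17≤19, objective 32.
(x_1,x_2)=(3,0): 5·3+3·0=15≤21, 4·3+5·0=12≤19, objective 27.
No feasible integer point exceeds 36.

36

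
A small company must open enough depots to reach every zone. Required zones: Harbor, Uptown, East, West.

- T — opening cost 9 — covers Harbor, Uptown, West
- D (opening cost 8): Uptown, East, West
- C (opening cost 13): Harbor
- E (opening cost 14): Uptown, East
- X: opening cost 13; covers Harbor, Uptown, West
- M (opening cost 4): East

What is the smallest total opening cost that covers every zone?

13

Choose T and M: together they cover Harbor, Uptown, East, West — every zone.
Total opening cost: 9 + 4 = 13.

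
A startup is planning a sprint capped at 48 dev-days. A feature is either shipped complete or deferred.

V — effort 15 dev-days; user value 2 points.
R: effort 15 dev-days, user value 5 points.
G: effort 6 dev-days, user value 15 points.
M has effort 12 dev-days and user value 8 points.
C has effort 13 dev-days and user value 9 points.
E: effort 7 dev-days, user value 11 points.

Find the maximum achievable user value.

This is an integer program with binary decision variables.
Allowing fractional choices, the relaxed optimum would be about 46.3, but features are indivisible.
R + G + M + E: effort 15 + 6 + 12 + 7 = 40 ≤ 48, user value 5 + 15 + 8 + 11 = 39.
R + G + C + E: effort 15 + 6 + 13 + 7 = 41 ≤ 48, user value 5 + 15 + 9 + 11 = 40.
G + M + C + E: effort 6 + 12 + 13 + 7 = 38 ≤ 48, user value 15 + 8 + 9 + 11 = 43.
Best is G, M, C, and E with total user value 43.

43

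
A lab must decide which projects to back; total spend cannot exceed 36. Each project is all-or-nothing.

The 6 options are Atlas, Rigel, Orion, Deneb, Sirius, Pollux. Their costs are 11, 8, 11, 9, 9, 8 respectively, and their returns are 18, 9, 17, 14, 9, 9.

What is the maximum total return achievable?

50

This is a 0-1 knapsack instance.
Atlas + Rigel + Deneb + Pollux: cost 11 + 8 + 9 + 8 = 36 ≤ 36, return 18 + 9 + 14 + 9 = 50.
Atlas + Orion + Deneb: cost 11 + 11 + 9 = 31 ≤ 36, return 18 + 17 + 14 = 49.
Rigel + Orion + Deneb + Pollux: cost 8 + 11 + 9 + 8 = 36 ≤ 36, return 9 + 17 + 14 + 9 = 49.
Best is Atlas, Rigel, Deneb, and Pollux with total return 50.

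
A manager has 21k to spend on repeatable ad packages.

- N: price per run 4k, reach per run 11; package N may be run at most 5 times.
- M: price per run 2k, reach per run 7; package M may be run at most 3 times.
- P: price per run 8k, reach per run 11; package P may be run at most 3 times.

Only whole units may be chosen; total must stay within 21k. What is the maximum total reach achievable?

58

4×N and 2×M: price 20 ≤ 21, reach 4·11 + 2·7 = 58.
5×N: price 20 ≤ 21, reach 5·11 = 55.
Best is 58.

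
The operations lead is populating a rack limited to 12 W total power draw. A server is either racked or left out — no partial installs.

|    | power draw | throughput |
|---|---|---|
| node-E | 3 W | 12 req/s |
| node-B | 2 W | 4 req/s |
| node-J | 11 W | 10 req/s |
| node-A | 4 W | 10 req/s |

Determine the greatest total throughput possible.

Allowing fractional choices, the relaxed optimum would be about 28.7, but servers are indivisible.
node-E + node-A: power draw 3 + 4 = 7 ≤ 12, throughput 12 + 10 = 22.
node-E + node-B: power draw 3 + 2 = 5 ≤ 12, throughput 12 + 4 = 16.
node-E + node-B + node-A: power draw 3 + 2 + 4 = 9 ≤ 12, throughput 12 + 4 + 10 = 26.
Best is node-E, node-B, and node-A with total throughput 26.

26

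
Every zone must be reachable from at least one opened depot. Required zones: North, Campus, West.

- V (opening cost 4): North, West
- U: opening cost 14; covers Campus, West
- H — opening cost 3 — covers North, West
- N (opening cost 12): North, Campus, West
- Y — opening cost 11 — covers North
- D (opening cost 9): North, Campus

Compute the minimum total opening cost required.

This is an integer covering problem.
N alone covers North, Campus, West — every zone.
Total opening cost: 12.
No cover costs less than 12.

12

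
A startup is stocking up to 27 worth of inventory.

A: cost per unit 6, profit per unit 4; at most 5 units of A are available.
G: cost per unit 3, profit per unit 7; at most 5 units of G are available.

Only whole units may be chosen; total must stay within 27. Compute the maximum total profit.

Take 2×A and 5×G: cost 27 ≤ 27, profit 2·4 + 5·7 = 43.
G has the best ratio (7/3) and is taken to its limit of 5; remaining capacity is filled optimally with the others.

43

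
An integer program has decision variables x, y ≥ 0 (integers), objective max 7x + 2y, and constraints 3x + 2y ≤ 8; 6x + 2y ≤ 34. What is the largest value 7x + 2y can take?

Relaxing integrality, the LP optimum is 18.67 at (x,y) = (2.67, 0), which is not an integer point.
(x,y)=(2,1) is feasible, giving 16.
(x,y)=(2,0) is feasible, giving 14.
(x,y)=(1,2) is feasible, giving 11.
(x,y)=(1,1) is feasible, giving 9.
No feasible integer point exceeds 16.

16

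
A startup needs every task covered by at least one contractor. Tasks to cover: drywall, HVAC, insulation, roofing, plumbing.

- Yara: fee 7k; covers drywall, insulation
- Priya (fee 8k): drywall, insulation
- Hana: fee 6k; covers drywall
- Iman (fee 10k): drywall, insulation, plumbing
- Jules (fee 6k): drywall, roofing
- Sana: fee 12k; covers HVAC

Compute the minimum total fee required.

Choose Iman, Jules, and Sana: together they cover drywall, HVAC, insulation, roofing, plumbing — every task.
Total fee: 10 + 6 + 12 = 28.
No cover costs less than 28.

28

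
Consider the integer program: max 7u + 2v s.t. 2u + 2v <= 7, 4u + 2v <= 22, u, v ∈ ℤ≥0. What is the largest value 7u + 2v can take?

The continuous relaxation peaks at (3.5, 0) with value 24.50; rounding to a feasible lattice point costs some objective.
(u,v)=(3,0): 2·3+2·0=6≤7, 4·3+2·0=12≤22, objective 21.
(u,v)=(2,1): 2·2+2·1=6≤7, 4·2+2·1=10≤22, objective 16.
(u,v)=(2,0): 2·2+2·0=4≤7, 4·2+2·0=8≤22, objective 14.
The best lattice point is (3,0), giving 21.

21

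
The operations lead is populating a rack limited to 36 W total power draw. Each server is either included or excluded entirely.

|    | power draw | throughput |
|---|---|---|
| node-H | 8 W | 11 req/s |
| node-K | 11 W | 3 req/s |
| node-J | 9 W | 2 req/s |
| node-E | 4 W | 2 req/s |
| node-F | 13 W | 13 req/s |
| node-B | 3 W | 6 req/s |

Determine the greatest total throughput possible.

33

This is a 0-1 knapsack instance.
Take node-H, node-K, node-F, and node-B: power draw 8 + 11 + 13 + 3 = 35 ≤ 36, throughput 11 + 3 + 13 + 6 = 33.
No other feasible combination does better.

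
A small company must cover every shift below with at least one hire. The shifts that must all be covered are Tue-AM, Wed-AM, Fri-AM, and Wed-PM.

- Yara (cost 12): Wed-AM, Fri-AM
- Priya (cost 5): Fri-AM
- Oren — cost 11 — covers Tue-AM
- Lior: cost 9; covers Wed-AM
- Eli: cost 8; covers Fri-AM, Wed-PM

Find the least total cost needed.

Choose Oren, Lior, and Eli: together they cover Tue-AM, Wed-AM, Fri-AM, Wed-PM — every shift.
Total cost: 11 + 9 + 8 = 28.
No cover costs less than 28.

28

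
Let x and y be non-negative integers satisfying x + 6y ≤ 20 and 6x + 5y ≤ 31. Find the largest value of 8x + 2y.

Relaxing integrality, the LP optimum is 41.33 at (x,y) = (5.17, 0), which is not an integer point.
(x,y)=(5,0): 1·5+6·0=5≤20, 6·5+5·0=30≤31, objective 40.
(x,y)=(4,1): 1·4+6·1=10≤20, 6·4+5·1=29≤31, objective 34.
(x,y)=(4,0): 1·4+6·0=4≤20, 6·4+5·0=24≤31, objective 32.
The best lattice point is (5,0), giving 40.

40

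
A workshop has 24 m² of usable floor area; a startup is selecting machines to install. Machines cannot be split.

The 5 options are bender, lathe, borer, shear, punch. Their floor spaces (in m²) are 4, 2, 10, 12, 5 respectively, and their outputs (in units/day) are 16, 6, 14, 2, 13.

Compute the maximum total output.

49

bender + borer + punch: floor space 4 + 10 + 5 = 19 ≤ 24, output 16 + 14 + 13 = 43.
bender + lathe + shear + punch: floor space 4 + 2 + 12 + 5 = 23 ≤ 24, output 16 + 6 + 2 + 13 = 37.
bender + lathe + borer + punch: floor space 4 + 2 + 10 + 5 = 21 ≤ 24, output 16 + 6 + 14 + 13 = 49.
Best is bender, lathe, borer, and punch with total output 49.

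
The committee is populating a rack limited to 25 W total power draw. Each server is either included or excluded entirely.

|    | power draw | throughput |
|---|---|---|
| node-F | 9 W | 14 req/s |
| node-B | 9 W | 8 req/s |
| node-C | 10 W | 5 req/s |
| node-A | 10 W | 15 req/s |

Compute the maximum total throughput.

29

This is a 0-1 knapsack instance.
node-B + node-A: power draw 9 + 10 = 19 ≤ 25, throughput 8 + 15 = 23.
node-F + node-A: power draw 9 + 10 = 19 ≤ 25, throughput 14 + 15 = 29.
Best is node-F and node-A with total throughput 29.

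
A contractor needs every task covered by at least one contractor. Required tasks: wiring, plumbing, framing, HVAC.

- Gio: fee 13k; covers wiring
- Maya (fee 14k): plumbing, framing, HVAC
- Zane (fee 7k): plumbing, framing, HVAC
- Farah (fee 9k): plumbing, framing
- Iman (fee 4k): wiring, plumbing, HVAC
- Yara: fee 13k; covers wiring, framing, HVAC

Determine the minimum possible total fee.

11

This is a weighted set-cover instance.
Choose Zane and Iman: together they cover wiring, plumbing, framing, HVAC — every task.
Total fee: 7 + 4 = 11.
No cover costs less than 11.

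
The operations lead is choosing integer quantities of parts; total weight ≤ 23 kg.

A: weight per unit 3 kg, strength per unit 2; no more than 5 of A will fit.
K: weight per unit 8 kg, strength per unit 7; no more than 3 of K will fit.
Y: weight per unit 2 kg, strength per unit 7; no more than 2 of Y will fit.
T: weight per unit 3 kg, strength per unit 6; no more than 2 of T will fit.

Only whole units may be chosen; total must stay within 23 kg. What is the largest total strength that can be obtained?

35

2×K, 2×Y, and 1×T: weight 23 ≤ 23, strength 2·7 + 2·7 + 1·6 = 34.
1×A, 1×K, 2×Y, and 2×T: weight 21 ≤ 23, strength 1·2 + 1·7 + 2·7 + 2·6 = 35.
Best is 35.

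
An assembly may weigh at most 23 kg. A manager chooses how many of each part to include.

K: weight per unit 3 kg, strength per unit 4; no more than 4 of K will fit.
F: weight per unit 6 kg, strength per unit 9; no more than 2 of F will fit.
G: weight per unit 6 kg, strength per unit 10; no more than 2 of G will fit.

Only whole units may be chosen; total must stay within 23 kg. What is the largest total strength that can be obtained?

This is a bounded integer knapsack.
G has the best ratio (10/6); taking only G gives at most 2×10 = 20 (stopped by the supply cap of 2).
Mixing does better — 1×K, 1×F, and 2×G: weight 21 ≤ 23, strength 1·4 + 1·9 + 2·10 = 33.

33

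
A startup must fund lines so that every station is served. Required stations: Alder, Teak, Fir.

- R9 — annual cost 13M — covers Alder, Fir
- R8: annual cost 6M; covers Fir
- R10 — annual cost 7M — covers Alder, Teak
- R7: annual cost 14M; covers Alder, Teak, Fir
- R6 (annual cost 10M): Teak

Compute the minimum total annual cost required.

13

Choose R8 and R10: together they cover Alder, Teak, Fir — every station.
Total annual cost: 6 + 7 = 13.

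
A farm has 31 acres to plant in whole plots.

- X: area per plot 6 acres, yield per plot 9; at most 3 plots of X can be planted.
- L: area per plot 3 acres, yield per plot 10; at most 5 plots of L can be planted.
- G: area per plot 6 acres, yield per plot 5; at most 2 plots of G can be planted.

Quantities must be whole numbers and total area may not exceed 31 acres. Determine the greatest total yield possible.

Take 2×X and 5×L: area 27 ≤ 31, yield 2·9 + 5·10 = 68.
L has the best ratio (10/3) and is taken to its limit of 5; remaining capacity is filled optimally with the others.

68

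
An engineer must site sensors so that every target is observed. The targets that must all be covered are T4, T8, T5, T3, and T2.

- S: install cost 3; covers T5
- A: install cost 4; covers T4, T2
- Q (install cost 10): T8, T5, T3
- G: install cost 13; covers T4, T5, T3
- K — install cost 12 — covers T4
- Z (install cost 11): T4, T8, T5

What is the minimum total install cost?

This is an integer covering problem.
The greedy cost-per-new-target heuristic would pick A, S, and Q for 17, but a cheaper cover exists.
Choose A and Q: together they cover T4, T8, T5, T3, T2 — every target.
Total install cost: 4 + 10 = 14.
No cover costs less than 14.

14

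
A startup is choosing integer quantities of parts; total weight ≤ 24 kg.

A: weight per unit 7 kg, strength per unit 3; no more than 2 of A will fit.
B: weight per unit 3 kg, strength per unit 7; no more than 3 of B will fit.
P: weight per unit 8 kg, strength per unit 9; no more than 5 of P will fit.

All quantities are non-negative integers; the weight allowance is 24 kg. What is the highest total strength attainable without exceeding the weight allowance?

B has the best ratio (7/3); taking only B gives at most 3×7 = 21 (stopped by the supply cap of 3).
Mixing does better — 1×A, 3×B, and 1×P: weight 24 ≤ 24, strength 1·3 + 3·7 + 1·9 = 33.

33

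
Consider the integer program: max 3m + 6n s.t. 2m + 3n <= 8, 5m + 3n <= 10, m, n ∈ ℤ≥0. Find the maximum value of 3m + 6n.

12

(m,n)=(0,2): 2·0+3·2=6≤8, 5·0+3·2=6≤10, objective 12.
(m,n)=(1,1): 2·1+3·1=5≤8, 5·1+3·1=8≤10, objective 9.
Maximum is 12 at (m,n)=(0,2).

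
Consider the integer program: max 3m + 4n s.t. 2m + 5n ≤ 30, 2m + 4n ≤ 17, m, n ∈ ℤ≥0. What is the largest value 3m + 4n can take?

24

The continuous relaxation peaks at (8.5, 0) with value 25.50; rounding to a feasible lattice point costs some objective.
(m,n)=(8,0): 2·8+5·0=16≤30, 2·8+4·0=16≤17, objective 24.
(m,n)=(7,0): 2·7+5·0=14≤30, 2·7+4·0=14≤17, objective 21.
The best lattice point is (8,0), giving 24.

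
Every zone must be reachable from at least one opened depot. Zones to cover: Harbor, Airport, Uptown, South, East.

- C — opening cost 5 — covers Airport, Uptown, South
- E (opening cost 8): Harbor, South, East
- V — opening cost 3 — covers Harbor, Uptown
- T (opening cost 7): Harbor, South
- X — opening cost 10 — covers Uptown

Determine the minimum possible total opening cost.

13

The greedy cost-per-new-zone heuristic would pick V, C, and E for 16, but a cheaper cover exists.
Choose C and E: together they cover Harbor, Airport, Uptown, South, East — every zone.
Total opening cost: 5 + 8 = 13.
No cover costs less than 13.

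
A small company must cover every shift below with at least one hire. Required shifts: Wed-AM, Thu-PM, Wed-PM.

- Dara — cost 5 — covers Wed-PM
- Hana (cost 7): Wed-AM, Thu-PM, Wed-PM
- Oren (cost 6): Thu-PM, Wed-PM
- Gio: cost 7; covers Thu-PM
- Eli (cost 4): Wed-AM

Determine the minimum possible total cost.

7

This is an integer covering problem.
Hana alone covers Wed-AM, Thu-PM, Wed-PM — every shift.
Total cost: 7.
No cover costs less than 7.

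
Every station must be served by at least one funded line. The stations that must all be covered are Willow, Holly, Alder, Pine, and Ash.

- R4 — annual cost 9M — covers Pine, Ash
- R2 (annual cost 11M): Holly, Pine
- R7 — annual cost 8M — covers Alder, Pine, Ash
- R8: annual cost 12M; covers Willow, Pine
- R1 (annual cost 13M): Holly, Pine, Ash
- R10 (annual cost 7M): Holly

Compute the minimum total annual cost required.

Choose R7, R8, and R10: together they cover Willow, Holly, Alder, Pine, Ash — every station.
Total annual cost: 8 + 12 + 7 = 27.
No cover costs less than 27.

27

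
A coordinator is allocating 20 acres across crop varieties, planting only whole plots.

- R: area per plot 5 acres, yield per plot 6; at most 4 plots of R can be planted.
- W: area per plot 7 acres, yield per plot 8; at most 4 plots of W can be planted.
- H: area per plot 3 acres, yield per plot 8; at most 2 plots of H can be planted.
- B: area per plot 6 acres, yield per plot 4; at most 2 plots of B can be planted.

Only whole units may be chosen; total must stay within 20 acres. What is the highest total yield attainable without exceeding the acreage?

2×W and 2×H: area 20 ≤ 20, yield 2·8 + 2·8 = 32.
1×R, 1×W, and 2×H: area 18 ≤ 20, yield 1·6 + 1·8 + 2·8 = 30.
Best is 32.

32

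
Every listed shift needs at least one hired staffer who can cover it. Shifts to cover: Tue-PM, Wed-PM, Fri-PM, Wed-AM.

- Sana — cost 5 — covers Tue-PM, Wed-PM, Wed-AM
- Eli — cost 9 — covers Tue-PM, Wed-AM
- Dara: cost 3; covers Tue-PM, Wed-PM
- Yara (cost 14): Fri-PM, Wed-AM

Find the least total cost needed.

The greedy cost-per-new-shift heuristic would pick Dara, Sana, and Yara for 22, but a cheaper cover exists.
Choose Dara and Yara: together they cover Tue-PM, Wed-PM, Fri-PM, Wed-AM — every shift.
Total cost: 3 + 14 = 17.
No cover costs less than 17.

17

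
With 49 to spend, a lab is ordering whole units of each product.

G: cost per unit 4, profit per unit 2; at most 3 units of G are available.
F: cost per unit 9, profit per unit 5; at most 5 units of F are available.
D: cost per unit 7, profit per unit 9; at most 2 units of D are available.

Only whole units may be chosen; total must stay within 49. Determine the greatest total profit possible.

37

This is a bounded integer knapsack.
D has the best ratio (9/7); taking only D gives at most 2×9 = 18 (stopped by the supply cap of 2).
Mixing does better — 2×G, 3×F, and 2×D: cost 49 ≤ 49, profit 2·2 + 3·5 + 2·9 = 37.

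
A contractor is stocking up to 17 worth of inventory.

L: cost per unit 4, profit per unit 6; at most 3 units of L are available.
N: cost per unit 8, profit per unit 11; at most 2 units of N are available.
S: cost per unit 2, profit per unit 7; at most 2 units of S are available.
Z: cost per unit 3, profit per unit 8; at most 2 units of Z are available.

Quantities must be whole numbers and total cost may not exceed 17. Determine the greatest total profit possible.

36

S has the best ratio (7/2); taking only S gives at most 2×7 = 14 (stopped by the supply cap of 2).
Mixing does better — 1×L, 2×S, and 2×Z: cost 14 ≤ 17, profit 1·6 + 2·7 + 2·8 = 36.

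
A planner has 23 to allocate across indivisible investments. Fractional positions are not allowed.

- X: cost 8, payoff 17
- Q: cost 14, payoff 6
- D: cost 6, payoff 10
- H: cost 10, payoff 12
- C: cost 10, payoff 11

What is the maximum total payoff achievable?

29

X + C: cost 8 + 10 = 18 ≤ 23, payoff 17 + 11 = 28.
X + H: cost 8 + 10 = 18 ≤ 23, payoff 17 + 12 = 29.
X + D: cost 8 + 6 = 14 ≤ 23, payoff 17 + 10 = 27.
Best is X and H with total payoff 29.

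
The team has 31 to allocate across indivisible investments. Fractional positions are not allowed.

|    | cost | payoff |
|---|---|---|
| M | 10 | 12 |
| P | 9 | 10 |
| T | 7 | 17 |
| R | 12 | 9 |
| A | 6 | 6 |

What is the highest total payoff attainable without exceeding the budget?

39

Allowing fractional choices, the relaxed optimum would be about 44.0, but investments are indivisible.
M + P + T: cost 10 + 9 + 7 = 26 ≤ 31, payoff 12 + 10 + 17 = 39.
M + T + R: cost 10 + 7 + 12 = 29 ≤ 31, payoff 12 + 17 + 9 = 38.
P + T + R: cost 9 + 7 + 12 = 28 ≤ 31, payoff 10 + 17 + 9 = 36.
Best is M, P, and T with total payoff 39.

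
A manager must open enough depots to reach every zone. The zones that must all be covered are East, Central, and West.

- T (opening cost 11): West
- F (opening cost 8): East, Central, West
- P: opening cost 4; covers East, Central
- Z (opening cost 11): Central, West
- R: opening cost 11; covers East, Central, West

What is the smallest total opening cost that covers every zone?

8

The greedy cost-per-new-zone heuristic would pick P and F for 12, but a cheaper cover exists.
F alone covers East, Central, West — every zone.
Total opening cost: 8.
No cover costs less than 8.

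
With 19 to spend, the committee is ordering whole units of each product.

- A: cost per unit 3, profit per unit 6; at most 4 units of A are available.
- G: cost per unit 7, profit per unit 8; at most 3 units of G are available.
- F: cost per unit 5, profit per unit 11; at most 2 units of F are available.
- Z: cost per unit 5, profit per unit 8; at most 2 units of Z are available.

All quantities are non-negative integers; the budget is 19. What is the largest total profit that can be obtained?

3×A, 1×F, and 1×Z: cost 19 ≤ 19, profit 3·6 + 1·11 + 1·8 = 37.
3×A and 2×F: cost 19 ≤ 19, profit 3·6 + 2·11 = 40.
Best is 40.

40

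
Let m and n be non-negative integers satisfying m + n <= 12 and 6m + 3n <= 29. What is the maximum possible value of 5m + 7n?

63

(m,n)=(0,9): 1·0+1·9=9≤12, 6·0+3·9=27≤29, objective 63.
(m,n)=(0,8): 1·0+1·8=8≤12, 6·0+3·8=24≤29, objective 56.
The best lattice point is (0,9), giving 63.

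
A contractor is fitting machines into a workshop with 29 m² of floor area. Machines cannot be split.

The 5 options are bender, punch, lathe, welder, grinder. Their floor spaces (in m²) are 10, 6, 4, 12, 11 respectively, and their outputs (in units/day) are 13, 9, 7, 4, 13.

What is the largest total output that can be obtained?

Allowing fractional choices, the relaxed optimum would be about 39.6, but machines are indivisible.
bender + lathe + grinder: floor space 10 + 4 + 11 = 25 ≤ 29, output 13 + 7 + 13 = 33.
bender + punch + grinder: floor space 10 + 6 + 11 = 27 ≤ 29, output 13 + 9 + 13 = 35.
bender + punch + lathe: floor space 10 + 6 + 4 = 20 ≤ 29, output 13 + 9 + 7 = 29.
Best is bender, punch, and grinder with total output 35.

35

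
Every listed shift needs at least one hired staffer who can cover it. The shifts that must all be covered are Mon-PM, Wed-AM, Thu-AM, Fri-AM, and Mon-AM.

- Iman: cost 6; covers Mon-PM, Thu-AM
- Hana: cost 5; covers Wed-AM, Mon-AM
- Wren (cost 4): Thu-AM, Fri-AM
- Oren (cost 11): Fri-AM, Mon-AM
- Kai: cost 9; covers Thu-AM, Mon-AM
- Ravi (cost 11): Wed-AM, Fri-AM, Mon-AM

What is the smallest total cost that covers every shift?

Choose Iman, Hana, and Wren: together they cover Mon-PM, Wed-AM, Thu-AM, Fri-AM, Mon-AM — every shift.
Total cost: 6 + 5 + 4 = 15.
No cover costs less than 15.

15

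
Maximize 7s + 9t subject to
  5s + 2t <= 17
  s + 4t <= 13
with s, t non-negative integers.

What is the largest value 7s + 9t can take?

(s,t)=(1,3): 5·1+2·3=11≤17, 1·1+4·3=13≤13, objective 34.
(s,t)=(2,2): 5·2+2·2=14≤17, 1·2+4·2=10≤13, objective 32.
(s,t)=(3,1): 5·3+2·1=17≤17, 1·3+4·1=7≤13, objective 30.
The best lattice point is (1,3), giving 34.

34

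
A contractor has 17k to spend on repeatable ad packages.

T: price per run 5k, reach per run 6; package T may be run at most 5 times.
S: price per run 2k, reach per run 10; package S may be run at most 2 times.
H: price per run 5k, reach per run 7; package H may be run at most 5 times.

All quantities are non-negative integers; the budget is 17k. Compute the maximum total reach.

34

1×T, 2×S, and 1×H: price 14 ≤ 17, reach 1·6 + 2·10 + 1·7 = 33.
2×S and 2×H: price 14 ≤ 17, reach 2·10 + 2·7 = 34.
Best is 34.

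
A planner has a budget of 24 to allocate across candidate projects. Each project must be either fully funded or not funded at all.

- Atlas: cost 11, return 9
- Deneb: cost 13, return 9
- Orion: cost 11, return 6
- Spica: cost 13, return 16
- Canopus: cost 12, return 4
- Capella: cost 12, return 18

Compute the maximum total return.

Take Atlas and Capella: cost 11 + 12 = 23 ≤ 24, return 9 + 18 = 27.
No other feasible combination does better.

27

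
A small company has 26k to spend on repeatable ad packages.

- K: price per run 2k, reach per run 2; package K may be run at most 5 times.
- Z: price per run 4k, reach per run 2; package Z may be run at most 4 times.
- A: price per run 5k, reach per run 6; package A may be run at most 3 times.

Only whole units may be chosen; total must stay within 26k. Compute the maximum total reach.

28

This is a bounded integer knapsack.
Take 5×K and 3×A: price 25 ≤ 26, reach 5·2 + 3·6 = 28.
A has the best ratio (6/5) and is taken to its limit of 3; remaining capacity is filled optimally with the others.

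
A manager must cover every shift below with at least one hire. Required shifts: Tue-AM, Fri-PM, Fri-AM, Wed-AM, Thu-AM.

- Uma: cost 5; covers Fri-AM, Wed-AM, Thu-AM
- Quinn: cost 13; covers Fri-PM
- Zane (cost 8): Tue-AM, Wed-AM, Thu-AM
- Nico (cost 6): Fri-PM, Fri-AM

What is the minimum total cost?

14

This is a weighted set-cover instance.
Choose Zane and Nico: together they cover Tue-AM, Fri-PM, Fri-AM, Wed-AM, Thu-AM — every shift.
Total cost: 8 + 6 = 14.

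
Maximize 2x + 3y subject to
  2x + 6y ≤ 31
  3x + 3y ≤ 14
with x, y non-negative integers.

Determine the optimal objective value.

(x,y)=(0,4) is feasible, giving 12.
(x,y)=(1,3) is feasible, giving 11.
(x,y)=(0,3) is feasible, giving 9.
The best lattice point is (0,4), giving 12.

12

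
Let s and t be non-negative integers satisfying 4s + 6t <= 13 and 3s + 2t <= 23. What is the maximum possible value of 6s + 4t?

Relaxing integrality, the LP optimum is 19.50 at (s,t) = (3.25, 0), which is not an integer point.
(s,t)=(3,0): 4·3+6·0=12≤13, 3·3+2·0=9≤23, objective 18.
(s,t)=(2,0): 4·2+6·0=8≤13, 3·2+2·0=6≤23, objective 12.
Maximum is 18 at (s,t)=(3,0).

18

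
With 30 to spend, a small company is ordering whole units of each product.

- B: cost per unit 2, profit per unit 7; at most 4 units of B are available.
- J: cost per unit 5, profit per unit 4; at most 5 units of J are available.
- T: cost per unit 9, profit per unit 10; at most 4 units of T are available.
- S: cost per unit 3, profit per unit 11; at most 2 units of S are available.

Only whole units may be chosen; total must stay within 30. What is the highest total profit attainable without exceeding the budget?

S has the best ratio (11/3); taking only S gives at most 2×11 = 22 (stopped by the supply cap of 2).
Mixing does better — 4×B, 1×J, 1×T, and 2×S: cost 28 ≤ 30, profit 4·7 + 1·4 + 1·10 + 2·11 = 64.

64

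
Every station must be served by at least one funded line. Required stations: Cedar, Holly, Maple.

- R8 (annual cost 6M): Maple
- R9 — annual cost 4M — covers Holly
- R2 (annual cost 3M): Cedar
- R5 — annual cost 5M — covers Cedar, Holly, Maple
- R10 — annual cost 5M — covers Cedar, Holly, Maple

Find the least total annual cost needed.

This is a weighted set-cover instance.
R5 alone covers Cedar, Holly, Maple — every station.
Total annual cost: 5.
No cover costs less than 5.

5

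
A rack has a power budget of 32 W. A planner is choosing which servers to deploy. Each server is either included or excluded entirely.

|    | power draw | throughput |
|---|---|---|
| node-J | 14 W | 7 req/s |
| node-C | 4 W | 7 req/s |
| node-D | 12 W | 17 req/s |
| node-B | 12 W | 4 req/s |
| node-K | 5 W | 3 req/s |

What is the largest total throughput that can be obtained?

Take node-J, node-C, and node-D: power draw 14 + 4 + 12 = 30 ≤ 32, throughput 7 + 7 + 17 = 31.
No other feasible combination does better.

31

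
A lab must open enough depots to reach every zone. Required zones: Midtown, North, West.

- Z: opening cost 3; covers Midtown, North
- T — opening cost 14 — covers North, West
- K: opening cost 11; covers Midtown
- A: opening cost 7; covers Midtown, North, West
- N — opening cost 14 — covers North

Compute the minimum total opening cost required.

This is an integer covering problem.
A alone covers Midtown, North, West — every zone.
Total opening cost: 7.

7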